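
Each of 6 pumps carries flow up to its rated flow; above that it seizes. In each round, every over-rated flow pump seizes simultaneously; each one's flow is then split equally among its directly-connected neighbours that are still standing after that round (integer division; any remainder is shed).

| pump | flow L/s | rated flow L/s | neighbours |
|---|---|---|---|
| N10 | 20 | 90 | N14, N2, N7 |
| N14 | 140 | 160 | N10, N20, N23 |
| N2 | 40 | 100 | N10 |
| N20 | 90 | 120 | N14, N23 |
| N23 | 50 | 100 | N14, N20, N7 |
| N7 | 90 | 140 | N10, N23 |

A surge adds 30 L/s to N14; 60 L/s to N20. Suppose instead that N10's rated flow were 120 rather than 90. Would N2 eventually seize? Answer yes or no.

yes

With N10's rated flow at 120:
Round 1 — N14 at 170 > 160; N20 at 150 > 120. N14, N20 seize.
  N14 sheds 170 L/s to N10, N23: 85 each.
    N10: 20+85 = 105 ≤ 120
    N23: 50+85 = 135 > 100
  N20 sheds 150 L/s to N23: 150 each.
    N23: 135+150 = 285 > 100
Round 2 — N23 seizes.
  N23 sheds 285 L/s to N7: 285 each.
    N7: 90+285 = 375 > 140
Round 3 — N7 seizes.
  N7 sheds 375 L/s to N10: 375 each.
    N10: 105+375 = 480 > 120
Round 4 — N10 seizes.
  N10 sheds 480 L/s to N2: 480 each.
    N2: 40+480 = 520 > 100
Round 5 — N2 seizes.
  N2 sheds 520 L/s: no online neighbours, lost.
No further seizures.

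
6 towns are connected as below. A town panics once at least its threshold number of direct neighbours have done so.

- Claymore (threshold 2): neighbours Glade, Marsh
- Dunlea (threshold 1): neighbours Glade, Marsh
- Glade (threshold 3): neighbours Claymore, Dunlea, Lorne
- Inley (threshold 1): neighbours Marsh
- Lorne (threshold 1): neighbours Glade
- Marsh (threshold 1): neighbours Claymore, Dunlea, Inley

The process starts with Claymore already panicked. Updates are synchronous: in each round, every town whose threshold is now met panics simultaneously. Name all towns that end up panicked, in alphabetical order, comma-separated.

Claymore, Dunlea, Inley, Marsh

Round 1 — Claymore panics (initial).
Round 2 — checking thresholds:
  Glade: 1 of 3 neighbours < 3, below threshold.
  Marsh: 1 of 3 neighbours ≥ 1, panics.
Round 3 — checking thresholds:
  Dunlea: 1 of 2 neighbours ≥ 1, panics.
  Glade: 1 of 3 neighbours < 3, below threshold.
  Inley: 1 of 1 neighbours ≥ 1, panics.
Round 4 — no new panics; cascade stops.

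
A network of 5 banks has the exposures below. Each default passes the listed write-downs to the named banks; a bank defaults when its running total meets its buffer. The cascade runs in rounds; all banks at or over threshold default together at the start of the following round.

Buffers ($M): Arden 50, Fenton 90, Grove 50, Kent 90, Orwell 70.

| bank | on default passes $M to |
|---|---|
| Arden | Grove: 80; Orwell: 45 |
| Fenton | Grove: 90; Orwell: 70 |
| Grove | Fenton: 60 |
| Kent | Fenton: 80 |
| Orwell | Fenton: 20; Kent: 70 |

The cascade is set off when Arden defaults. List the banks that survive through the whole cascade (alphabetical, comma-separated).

Fenton, Kent, Orwell

Round 1 — Arden defaults (initial).
  Grove: +80 → 80 ≥ 50
  Orwell: +45 → 45 < 70
Round 2 — Grove defaults.
  Fenton: +60 → 60 < 90
No further defaults.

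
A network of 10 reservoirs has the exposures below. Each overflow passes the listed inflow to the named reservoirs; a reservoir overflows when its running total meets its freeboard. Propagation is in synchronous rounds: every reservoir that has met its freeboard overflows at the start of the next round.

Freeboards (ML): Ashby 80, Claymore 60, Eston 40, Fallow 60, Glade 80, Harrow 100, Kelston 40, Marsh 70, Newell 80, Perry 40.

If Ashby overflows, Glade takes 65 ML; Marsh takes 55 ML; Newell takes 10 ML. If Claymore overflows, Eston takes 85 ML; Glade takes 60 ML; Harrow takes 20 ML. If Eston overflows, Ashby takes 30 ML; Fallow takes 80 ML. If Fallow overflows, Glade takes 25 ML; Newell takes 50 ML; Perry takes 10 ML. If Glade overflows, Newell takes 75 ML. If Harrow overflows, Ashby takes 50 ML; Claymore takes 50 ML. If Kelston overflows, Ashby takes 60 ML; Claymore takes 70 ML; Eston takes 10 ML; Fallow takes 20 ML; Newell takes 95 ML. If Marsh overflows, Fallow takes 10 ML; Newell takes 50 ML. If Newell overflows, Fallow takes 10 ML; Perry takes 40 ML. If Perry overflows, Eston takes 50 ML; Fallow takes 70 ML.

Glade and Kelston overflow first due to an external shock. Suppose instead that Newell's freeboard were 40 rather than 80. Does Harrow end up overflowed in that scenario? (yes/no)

no

With Newell's freeboard at 40:
Round 1 — Glade, Kelston overflow (initial).
  Ashby: +60 → 60 < 80
  Claymore: +70 → 70 ≥ 60
  Eston: +10 → 10 < 40
  Fallow: +20 → 20 < 60
  Newell: +75+95 → 170 ≥ 40
Round 2 — Claymore, Newell overflow.
  Eston: +85 → 95 ≥ 40
  Fallow: +10 → 30 < 60
  Harrow: +20 → 20 < 100
  Perry: +40 → 40 ≥ 40
Round 3 — Eston, Perry overflow.
  Ashby: +30 → 90 ≥ 80
  Fallow: +80+70 → 180 ≥ 60
Round 4 — Ashby, Fallow overflow.
  Marsh: +55 → 55 < 70
No further overflows.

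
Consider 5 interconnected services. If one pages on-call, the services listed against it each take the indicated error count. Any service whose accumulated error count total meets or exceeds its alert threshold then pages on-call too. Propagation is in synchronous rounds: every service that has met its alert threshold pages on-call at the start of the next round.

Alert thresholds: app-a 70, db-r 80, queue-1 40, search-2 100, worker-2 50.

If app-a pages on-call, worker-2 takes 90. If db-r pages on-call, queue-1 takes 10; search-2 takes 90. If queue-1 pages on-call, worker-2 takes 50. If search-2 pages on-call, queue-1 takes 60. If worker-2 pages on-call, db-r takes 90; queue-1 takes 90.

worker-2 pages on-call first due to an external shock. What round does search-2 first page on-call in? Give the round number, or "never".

Round 1 — worker-2 pages on-call (initial).
  db-r: +90 → 90 ≥ 80
  queue-1: +90 → 90 ≥ 40
Round 2 — db-r, queue-1 page on-call.
  search-2: +90 → 90 < 100
No further pages.

never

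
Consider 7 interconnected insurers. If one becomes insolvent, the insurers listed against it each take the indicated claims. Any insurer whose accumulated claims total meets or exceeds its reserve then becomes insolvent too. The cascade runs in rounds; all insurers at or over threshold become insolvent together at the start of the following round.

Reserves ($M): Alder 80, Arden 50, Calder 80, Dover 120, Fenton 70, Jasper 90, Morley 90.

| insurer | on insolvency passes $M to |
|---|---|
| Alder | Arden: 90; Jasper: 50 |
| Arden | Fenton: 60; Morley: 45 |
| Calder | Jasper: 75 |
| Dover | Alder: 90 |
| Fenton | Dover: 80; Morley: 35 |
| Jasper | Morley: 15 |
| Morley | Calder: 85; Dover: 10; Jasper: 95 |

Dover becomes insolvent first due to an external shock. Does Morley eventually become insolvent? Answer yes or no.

Round 1 — Dover becomes insolvent (initial).
  Alder: +90 → 90 ≥ 80
Round 2 — Alder becomes insolvent.
  Arden: +90 → 90 ≥ 50
  Jasper: +50 → 50 < 90
Round 3 — Arden becomes insolvent.
  Fenton: +60 → 60 < 70
  Morley: +45 → 45 < 90
No further insolvencies.

no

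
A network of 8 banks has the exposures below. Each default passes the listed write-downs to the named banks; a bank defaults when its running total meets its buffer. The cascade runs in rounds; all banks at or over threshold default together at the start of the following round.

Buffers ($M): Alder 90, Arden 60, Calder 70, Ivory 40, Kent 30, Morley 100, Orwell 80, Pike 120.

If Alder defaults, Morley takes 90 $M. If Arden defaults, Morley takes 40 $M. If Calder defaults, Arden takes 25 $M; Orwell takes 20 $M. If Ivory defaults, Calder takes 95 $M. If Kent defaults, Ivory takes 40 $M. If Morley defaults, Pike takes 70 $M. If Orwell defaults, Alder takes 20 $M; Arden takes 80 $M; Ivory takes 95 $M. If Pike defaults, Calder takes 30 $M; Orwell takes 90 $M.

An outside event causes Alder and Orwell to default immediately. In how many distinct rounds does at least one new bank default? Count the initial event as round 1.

3

Round 1 — Alder, Orwell default (initial).
  Arden: +80 → 80 ≥ 60
  Ivory: +95 → 95 ≥ 40
  Morley: +90 → 90 < 100
Round 2 — Arden, Ivory default.
  Calder: +95 → 95 ≥ 70
  Morley: +40 → 130 ≥ 100
Round 3 — Calder, Morley default.
  Pike: +70 → 70 < 120
No further defaults.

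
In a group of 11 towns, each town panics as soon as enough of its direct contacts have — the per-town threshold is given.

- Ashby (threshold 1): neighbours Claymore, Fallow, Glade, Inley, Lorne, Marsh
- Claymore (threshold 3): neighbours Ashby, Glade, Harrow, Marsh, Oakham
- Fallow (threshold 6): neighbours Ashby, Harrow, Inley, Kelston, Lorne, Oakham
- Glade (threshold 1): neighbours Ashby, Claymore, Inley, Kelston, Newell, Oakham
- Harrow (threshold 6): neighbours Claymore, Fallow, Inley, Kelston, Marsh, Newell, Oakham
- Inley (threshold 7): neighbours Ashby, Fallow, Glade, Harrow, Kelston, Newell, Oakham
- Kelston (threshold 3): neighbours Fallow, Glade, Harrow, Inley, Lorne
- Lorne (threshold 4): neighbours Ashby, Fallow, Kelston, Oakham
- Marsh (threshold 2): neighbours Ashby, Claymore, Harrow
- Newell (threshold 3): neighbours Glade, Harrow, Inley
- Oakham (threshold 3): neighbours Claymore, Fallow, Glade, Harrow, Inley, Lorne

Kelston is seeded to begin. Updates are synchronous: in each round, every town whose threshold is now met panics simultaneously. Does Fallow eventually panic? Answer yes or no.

Round 1 — Kelston panics (initial).
Round 2 — checking thresholds:
  Fallow: 1 of 6 neighbours < 6, below threshold.
  Glade: 1 of 6 neighbours ≥ 1, panics.
  Harrow: 1 of 7 neighbours < 6, below threshold.
  Inley: 1 of 7 neighbours < 7, below threshold.
  Lorne: 1 of 4 neighbours < 4, below threshold.
Round 3 — checking thresholds:
  Ashby: 1 of 6 neighbours ≥ 1, panics.
  Claymore: 1 of 5 neighbours < 3, below threshold.
  Fallow: 1 of 6 neighbours < 6, below threshold.
  Harrow: 1 of 7 neighbours < 6, below threshold.
  Inley: 2 of 7 neighbours < 7, below threshold.
  Lorne: 1 of 4 neighbours < 4, below threshold.
  Newell: 1 of 3 neighbours < 3, below threshold.
  Oakham: 1 of 6 neighbours < 3, below threshold.
Round 4 — no new panics; cascade stops.

no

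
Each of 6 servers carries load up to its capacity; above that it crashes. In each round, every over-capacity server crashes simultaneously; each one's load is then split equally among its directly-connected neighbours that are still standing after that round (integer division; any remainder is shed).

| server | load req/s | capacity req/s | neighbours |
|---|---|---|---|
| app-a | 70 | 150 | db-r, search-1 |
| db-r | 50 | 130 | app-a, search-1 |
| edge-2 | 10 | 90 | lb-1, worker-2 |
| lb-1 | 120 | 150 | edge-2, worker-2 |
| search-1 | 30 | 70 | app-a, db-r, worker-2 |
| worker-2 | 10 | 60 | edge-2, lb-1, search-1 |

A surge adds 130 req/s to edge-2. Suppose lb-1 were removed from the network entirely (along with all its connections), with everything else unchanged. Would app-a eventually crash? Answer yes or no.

yes

With lb-1 removed:
Round 1 — edge-2 at 140 > 90. edge-2 crashes.
  edge-2 sheds 140 req/s to worker-2: 140 each.
    worker-2: 10+140 = 150 > 60
Round 2 — worker-2 crashes.
  worker-2 sheds 150 req/s to search-1: 150 each.
    search-1: 30+150 = 180 > 70
Round 3 — search-1 crashes.
  search-1 sheds 180 req/s to app-a, db-r: 90 each.
    app-a: 70+90 = 160 > 150
    db-r: 50+90 = 140 > 130
Round 4 — app-a, db-r crash.
  app-a sheds 160 req/s: no online neighbours, lost.
  db-r sheds 140 req/s: no online neighbours, lost.
No further crashes.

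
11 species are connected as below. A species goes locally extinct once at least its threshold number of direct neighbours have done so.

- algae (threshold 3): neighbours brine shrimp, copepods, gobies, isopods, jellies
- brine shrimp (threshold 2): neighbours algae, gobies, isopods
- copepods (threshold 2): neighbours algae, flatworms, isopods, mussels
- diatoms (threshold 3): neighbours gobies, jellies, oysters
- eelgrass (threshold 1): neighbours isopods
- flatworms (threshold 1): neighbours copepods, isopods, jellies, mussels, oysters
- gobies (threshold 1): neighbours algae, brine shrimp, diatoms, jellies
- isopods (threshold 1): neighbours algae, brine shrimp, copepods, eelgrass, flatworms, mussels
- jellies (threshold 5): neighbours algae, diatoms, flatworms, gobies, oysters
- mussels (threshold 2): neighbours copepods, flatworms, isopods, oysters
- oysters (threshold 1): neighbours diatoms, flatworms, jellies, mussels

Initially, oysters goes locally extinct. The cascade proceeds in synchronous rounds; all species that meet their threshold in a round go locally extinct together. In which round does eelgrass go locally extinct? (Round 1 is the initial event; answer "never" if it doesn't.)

Round 1 — oysters goes locally extinct (initial).
Round 2 — checking thresholds:
  diatoms: 1 of 3 neighbours < 3, holds.
  flatworms: 1 of 5 neighbours ≥ 1, goes locally extinct.
  jellies: 1 of 5 neighbours < 5, holds.
  mussels: 1 of 4 neighbours < 2, holds.
Round 3 — checking thresholds:
  copepods: 1 of 4 neighbours < 2, holds.
  diatoms: 1 of 3 neighbours < 3, holds.
  isopods: 1 of 6 neighbours ≥ 1, goes locally extinct.
  jellies: 2 of 5 neighbours < 5, holds.
  mussels: 2 of 4 neighbours ≥ 2, goes locally extinct.
Round 4 — checking thresholds:
  algae: 1 of 5 neighbours < 3, holds.
  brine shrimp: 1 of 3 neighbours < 2, holds.
  copepods: 3 of 4 neighbours ≥ 2, goes locally extinct.
  diatoms: 1 of 3 neighbours < 3, holds.
  eelgrass: 1 of 1 neighbours ≥ 1, goes locally extinct.
  jellies: 2 of 5 neighbours < 5, holds.
Round 5 — no new extinctions; cascade stops.

4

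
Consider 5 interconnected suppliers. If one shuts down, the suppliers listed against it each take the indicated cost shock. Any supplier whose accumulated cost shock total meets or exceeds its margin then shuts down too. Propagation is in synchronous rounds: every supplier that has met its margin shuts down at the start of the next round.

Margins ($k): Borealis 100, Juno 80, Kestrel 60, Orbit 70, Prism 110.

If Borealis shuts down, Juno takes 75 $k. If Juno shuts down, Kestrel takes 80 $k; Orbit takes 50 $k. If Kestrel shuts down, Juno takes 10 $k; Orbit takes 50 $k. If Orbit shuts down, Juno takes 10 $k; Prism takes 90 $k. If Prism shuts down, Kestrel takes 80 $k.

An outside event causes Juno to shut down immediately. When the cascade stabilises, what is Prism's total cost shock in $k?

90

Round 1 — Juno shuts down (initial).
  Kestrel: +80 → 80 ≥ 60
  Orbit: +50 → 50 < 70
Round 2 — Kestrel shuts down.
  Orbit: +50 → 100 ≥ 70
Round 3 — Orbit shuts down.
  Prism: +90 → 90 < 110
No further shutdowns.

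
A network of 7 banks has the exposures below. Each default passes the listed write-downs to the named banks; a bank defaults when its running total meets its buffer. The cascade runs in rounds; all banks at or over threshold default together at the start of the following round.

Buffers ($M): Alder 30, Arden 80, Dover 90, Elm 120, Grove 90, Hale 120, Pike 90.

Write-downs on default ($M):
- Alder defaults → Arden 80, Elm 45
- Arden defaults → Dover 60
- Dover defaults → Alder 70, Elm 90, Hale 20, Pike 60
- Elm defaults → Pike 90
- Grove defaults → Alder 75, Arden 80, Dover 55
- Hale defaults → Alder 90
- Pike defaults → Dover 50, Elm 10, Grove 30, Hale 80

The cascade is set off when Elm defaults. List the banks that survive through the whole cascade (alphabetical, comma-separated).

Alder, Arden, Dover, Grove, Hale

Round 1 — Elm defaults (initial).
  Pike: +90 → 90 ≥ 90
Round 2 — Pike defaults.
  Dover: +50 → 50 < 90
  Grove: +30 → 30 < 90
  Hale: +80 → 80 < 120
No further defaults.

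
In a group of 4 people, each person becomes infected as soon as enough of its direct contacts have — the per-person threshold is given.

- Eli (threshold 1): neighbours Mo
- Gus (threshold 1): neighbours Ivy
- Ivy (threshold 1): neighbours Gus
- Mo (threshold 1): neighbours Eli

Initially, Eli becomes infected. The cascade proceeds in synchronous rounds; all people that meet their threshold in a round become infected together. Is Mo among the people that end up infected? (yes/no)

Round 1 — Eli becomes infected (initial).
Round 2 — checking thresholds:
  Mo: 1 of 1 neighbours ≥ 1, becomes infected.
Round 3 — no new infections; cascade stops.

yes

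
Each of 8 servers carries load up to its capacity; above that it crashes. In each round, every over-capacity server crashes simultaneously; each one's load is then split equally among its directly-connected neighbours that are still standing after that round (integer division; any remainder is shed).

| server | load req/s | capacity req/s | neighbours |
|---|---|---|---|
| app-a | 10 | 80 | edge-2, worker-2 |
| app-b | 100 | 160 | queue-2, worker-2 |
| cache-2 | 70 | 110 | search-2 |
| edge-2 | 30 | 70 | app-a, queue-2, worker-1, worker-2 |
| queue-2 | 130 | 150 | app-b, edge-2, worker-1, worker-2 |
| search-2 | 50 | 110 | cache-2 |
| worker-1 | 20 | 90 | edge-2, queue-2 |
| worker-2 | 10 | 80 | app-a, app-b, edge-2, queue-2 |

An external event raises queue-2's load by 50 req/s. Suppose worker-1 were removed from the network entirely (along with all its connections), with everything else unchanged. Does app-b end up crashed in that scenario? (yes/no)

With worker-1 removed:
Round 1 — queue-2 at 180 > 150. queue-2 crashes.
  queue-2 sheds 180 req/s to app-b, edge-2, worker-2: 60 each.
    app-b: 100+60 = 160 ≤ 160
    edge-2: 30+60 = 90 > 70
    worker-2: 10+60 = 70 ≤ 80
Round 2 — edge-2 crashes.
  edge-2 sheds 90 req/s to app-a, worker-2: 45 each.
    app-a: 10+45 = 55 ≤ 80
    worker-2: 70+45 = 115 > 80
Round 3 — worker-2 crashes.
  worker-2 sheds 115 req/s to app-a, app-b: 57 each (1 lost).
    app-a: 55+57 = 112 > 80
    app-b: 160+57 = 217 > 160
Round 4 — app-a, app-b crash.
  app-a sheds 112 req/s: no online neighbours, lost.
  app-b sheds 217 req/s: no online neighbours, lost.
No further crashes.

yes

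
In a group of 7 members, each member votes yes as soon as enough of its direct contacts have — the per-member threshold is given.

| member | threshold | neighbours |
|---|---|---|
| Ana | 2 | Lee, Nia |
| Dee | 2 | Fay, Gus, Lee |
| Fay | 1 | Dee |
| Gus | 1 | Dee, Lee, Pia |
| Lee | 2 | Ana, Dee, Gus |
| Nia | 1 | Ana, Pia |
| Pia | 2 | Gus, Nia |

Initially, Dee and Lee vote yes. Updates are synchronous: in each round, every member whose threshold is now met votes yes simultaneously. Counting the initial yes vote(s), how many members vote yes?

4

Round 1 — Dee, Lee vote yes (initial).
Round 2 — checking thresholds:
  Ana: 1 of 2 neighbours < 2, not yet.
  Fay: 1 of 1 neighbours ≥ 1, votes yes.
  Gus: 2 of 3 neighbours ≥ 1, votes yes.
Round 3 — no new yes votes; cascade stops.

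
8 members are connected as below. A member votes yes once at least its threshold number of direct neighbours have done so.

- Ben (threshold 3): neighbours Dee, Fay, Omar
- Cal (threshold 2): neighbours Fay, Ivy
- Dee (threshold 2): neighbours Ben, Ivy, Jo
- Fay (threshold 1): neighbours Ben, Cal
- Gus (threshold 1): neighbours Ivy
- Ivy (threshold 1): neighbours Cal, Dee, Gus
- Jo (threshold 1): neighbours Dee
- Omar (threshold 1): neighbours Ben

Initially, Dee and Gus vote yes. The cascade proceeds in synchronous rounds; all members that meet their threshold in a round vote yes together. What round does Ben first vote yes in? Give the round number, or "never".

never

Round 1 — Dee, Gus vote yes (initial).
Round 2 — checking thresholds:
  Ben: 1 of 3 neighbours < 3, holds.
  Ivy: 2 of 3 neighbours ≥ 1, votes yes.
  Jo: 1 of 1 neighbours ≥ 1, votes yes.
Round 3 — no new yes votes; cascade stops.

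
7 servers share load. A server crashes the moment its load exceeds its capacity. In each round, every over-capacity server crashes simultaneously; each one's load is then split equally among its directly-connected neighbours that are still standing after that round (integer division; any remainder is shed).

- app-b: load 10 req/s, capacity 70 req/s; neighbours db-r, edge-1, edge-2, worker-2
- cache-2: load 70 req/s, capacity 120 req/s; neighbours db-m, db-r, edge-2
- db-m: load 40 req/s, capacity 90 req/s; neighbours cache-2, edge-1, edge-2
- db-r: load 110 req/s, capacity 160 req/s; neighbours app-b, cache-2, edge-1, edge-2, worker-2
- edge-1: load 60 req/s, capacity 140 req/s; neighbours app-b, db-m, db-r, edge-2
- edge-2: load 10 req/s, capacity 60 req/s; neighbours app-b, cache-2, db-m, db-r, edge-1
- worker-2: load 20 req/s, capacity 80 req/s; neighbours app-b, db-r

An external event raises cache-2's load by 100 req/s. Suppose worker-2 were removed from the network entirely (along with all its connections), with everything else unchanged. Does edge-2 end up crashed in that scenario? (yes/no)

With worker-2 removed:
Round 1 — cache-2 at 170 > 120. cache-2 crashes.
  cache-2 sheds 170 req/s to db-m, db-r, edge-2: 56 each (2 lost).
    db-m: 40+56 = 96 > 90
    db-r: 110+56 = 166 > 160
    edge-2: 10+56 = 66 > 60
Round 2 — db-m, db-r, edge-2 crash.
  db-m sheds 96 req/s to edge-1: 96 each.
    edge-1: 60+96 = 156 > 140
  db-r sheds 166 req/s to app-b, edge-1: 83 each.
    app-b: 10+83 = 93 > 70
    edge-1: 156+83 = 239 > 140
  edge-2 sheds 66 req/s to app-b, edge-1: 33 each.
    app-b: 93+33 = 126 > 70
    edge-1: 239+33 = 272 > 140
Round 3 — app-b, edge-1 crash.
  app-b sheds 126 req/s: no online neighbours, lost.
  edge-1 sheds 272 req/s: no online neighbours, lost.
No further crashes.

yes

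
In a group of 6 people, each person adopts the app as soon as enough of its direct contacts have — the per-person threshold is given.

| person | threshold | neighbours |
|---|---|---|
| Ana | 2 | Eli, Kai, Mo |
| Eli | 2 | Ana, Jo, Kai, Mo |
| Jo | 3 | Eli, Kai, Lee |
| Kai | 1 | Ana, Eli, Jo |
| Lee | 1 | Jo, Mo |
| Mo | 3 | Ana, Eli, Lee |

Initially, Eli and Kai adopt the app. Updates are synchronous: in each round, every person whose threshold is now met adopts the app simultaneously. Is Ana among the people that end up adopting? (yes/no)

Round 1 — Eli, Kai adopt the app (initial).
Round 2 — checking thresholds:
  Ana: 2 of 3 neighbours ≥ 2, adopts the app.
  Jo: 2 of 3 neighbours < 3, below threshold.
  Mo: 1 of 3 neighbours < 3, below threshold.
Round 3 — no new adoptions; cascade stops.

yes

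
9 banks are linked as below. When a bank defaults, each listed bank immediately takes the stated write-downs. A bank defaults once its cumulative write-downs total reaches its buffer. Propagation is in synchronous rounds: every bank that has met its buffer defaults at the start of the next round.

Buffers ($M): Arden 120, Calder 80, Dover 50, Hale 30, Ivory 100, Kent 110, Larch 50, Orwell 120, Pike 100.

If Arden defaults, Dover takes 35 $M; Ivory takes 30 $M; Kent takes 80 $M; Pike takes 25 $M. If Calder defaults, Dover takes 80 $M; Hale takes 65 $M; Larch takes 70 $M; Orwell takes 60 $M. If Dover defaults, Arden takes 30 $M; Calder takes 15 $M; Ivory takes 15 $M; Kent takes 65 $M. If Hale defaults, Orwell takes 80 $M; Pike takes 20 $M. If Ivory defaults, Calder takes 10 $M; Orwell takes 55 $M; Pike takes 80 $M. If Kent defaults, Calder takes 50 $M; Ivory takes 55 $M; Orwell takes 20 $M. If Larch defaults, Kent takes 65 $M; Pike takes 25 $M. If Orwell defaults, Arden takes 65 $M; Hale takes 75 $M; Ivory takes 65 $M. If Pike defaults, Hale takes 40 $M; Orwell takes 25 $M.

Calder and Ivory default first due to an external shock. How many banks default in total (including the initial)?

8

Round 1 — Calder, Ivory default (initial).
  Dover: +80 → 80 ≥ 50
  Hale: +65 → 65 ≥ 30
  Larch: +70 → 70 ≥ 50
  Orwell: +60+55 → 115 < 120
  Pike: +80 → 80 < 100
Round 2 — Dover, Hale, Larch default.
  Arden: +30 → 30 < 120
  Kent: +65+65 → 130 ≥ 110
  Orwell: +80 → 195 ≥ 120
  Pike: +20+25 → 125 ≥ 100
Round 3 — Kent, Orwell, Pike default.
  Arden: +65 → 95 < 120
No further defaults.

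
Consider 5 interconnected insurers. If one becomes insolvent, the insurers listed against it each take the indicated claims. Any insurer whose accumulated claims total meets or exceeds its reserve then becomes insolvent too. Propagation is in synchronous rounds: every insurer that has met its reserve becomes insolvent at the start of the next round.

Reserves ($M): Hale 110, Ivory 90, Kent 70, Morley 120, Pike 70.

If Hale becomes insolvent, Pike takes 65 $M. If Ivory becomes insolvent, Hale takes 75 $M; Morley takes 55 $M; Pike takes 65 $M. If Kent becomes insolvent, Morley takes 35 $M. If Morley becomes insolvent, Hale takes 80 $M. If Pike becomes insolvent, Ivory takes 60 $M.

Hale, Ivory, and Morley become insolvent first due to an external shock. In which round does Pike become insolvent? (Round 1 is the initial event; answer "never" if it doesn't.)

2

Round 1 — Hale, Ivory, Morley become insolvent (initial).
  Pike: +65+65 → 130 ≥ 70
Round 2 — Pike becomes insolvent.
No further insolvencies.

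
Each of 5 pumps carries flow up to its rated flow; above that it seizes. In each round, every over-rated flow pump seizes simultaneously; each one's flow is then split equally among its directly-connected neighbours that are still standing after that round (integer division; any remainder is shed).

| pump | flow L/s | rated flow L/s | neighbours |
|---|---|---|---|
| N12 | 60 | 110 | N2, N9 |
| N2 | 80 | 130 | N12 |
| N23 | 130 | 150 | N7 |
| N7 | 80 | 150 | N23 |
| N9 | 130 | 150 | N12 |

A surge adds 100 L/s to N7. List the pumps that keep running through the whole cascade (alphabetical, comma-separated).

Round 1 — N7 at 180 > 150. N7 seizes.
  N7 sheds 180 L/s to N23: 180 each.
    N23: 130+180 = 310 > 150
Round 2 — N23 seizes.
  N23 sheds 310 L/s: no online neighbours, lost.
No further seizures.

N12, N2, N9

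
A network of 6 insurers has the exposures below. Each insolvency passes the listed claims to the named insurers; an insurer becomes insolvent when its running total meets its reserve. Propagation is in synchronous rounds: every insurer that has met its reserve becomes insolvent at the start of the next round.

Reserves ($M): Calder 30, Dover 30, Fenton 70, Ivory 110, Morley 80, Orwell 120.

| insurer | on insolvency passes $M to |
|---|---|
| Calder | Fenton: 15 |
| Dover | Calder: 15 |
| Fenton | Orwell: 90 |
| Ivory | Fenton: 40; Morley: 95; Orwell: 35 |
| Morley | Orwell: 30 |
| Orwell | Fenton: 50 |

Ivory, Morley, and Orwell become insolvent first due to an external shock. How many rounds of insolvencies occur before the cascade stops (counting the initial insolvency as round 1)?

2

Round 1 — Ivory, Morley, Orwell become insolvent (initial).
  Fenton: +40+50 → 90 ≥ 70
Round 2 — Fenton becomes insolvent.
No further insolvencies.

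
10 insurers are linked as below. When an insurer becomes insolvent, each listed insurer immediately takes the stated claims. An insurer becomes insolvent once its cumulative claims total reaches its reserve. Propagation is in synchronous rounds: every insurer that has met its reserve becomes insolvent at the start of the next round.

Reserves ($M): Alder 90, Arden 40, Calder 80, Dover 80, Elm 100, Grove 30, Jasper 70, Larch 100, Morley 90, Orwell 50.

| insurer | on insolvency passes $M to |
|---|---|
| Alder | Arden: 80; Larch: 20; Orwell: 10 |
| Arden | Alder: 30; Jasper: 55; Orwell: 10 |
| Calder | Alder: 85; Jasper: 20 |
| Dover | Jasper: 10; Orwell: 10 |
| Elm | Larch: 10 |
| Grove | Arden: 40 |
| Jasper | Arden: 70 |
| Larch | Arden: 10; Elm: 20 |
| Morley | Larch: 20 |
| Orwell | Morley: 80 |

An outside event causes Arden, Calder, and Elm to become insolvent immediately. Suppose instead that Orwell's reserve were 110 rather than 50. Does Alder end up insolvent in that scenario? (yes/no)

With Orwell's reserve at 110:
Round 1 — Arden, Calder, Elm become insolvent (initial).
  Alder: +30+85 → 115 ≥ 90
  Jasper: +55+20 → 75 ≥ 70
  Larch: +10 → 10 < 100
  Orwell: +10 → 10 < 110
Round 2 — Alder, Jasper become insolvent.
  Larch: +20 → 30 < 100
  Orwell: +10 → 20 < 110
No further insolvencies.

yes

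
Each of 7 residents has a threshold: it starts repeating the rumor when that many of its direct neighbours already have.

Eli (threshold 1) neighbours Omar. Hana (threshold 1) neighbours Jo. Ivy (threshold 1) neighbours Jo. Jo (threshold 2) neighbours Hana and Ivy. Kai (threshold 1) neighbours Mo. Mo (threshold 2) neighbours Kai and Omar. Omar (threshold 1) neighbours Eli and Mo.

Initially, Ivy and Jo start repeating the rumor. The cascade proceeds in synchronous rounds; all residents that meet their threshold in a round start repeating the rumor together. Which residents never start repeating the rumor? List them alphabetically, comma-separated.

Round 1 — Ivy, Jo start repeating the rumor (initial).
Round 2 — checking thresholds:
  Hana: 1 of 1 neighbours ≥ 1, starts repeating the rumor.
Round 3 — no new spreads; cascade stops.

Eli, Kai, Mo, Omar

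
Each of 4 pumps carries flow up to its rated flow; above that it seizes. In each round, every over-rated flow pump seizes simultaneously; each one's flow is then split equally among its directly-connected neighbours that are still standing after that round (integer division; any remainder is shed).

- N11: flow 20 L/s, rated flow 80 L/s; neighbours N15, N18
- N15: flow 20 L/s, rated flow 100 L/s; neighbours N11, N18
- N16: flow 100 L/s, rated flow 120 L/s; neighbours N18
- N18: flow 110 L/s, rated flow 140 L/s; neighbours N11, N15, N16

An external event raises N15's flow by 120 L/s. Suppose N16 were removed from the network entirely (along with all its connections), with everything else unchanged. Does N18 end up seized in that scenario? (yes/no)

With N16 removed:
Round 1 — N15 at 140 > 100. N15 seizes.
  N15 sheds 140 L/s to N11, N18: 70 each.
    N11: 20+70 = 90 > 80
    N18: 110+70 = 180 > 140
Round 2 — N11, N18 seize.
  N11 sheds 90 L/s: no online neighbours, lost.
  N18 sheds 180 L/s: no online neighbours, lost.
No further seizures.

yes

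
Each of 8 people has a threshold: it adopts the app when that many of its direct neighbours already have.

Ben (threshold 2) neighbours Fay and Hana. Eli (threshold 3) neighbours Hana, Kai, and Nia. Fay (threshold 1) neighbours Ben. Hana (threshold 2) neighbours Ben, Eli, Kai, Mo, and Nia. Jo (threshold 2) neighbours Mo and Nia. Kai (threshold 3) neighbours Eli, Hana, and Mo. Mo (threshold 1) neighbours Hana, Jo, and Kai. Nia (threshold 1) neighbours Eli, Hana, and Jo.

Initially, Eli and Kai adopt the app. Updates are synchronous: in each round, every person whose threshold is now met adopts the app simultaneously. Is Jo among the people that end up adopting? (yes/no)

Round 1 — Eli, Kai adopt the app (initial).
Round 2 — checking thresholds:
  Hana: 2 of 5 neighbours ≥ 2, adopts the app.
  Mo: 1 of 3 neighbours ≥ 1, adopts the app.
  Nia: 1 of 3 neighbours ≥ 1, adopts the app.
Round 3 — checking thresholds:
  Ben: 1 of 2 neighbours < 2, below threshold.
  Jo: 2 of 2 neighbours ≥ 2, adopts the app.
Round 4 — no new adoptions; cascade stops.

yes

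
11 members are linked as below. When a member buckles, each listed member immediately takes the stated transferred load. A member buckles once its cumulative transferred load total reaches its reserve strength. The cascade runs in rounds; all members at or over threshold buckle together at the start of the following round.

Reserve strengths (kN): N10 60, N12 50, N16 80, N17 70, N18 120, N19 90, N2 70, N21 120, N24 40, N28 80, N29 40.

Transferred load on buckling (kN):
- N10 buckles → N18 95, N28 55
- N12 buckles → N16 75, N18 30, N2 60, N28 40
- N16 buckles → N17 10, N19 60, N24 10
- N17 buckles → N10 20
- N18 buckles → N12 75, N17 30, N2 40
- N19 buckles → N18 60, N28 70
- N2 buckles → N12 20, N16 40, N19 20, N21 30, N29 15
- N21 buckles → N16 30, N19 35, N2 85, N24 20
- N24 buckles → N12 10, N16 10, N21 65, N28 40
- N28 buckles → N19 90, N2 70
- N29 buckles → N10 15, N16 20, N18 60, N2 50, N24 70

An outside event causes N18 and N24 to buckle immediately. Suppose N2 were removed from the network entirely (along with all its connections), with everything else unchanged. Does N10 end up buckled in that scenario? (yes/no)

With N2 removed:
Round 1 — N18, N24 buckle (initial).
  N12: +75+10 → 85 ≥ 50
  N16: +10 → 10 < 80
  N17: +30 → 30 < 70
  N21: +65 → 65 < 120
  N28: +40 → 40 < 80
Round 2 — N12 buckles.
  N16: +75 → 85 ≥ 80
  N28: +40 → 80 ≥ 80
Round 3 — N16, N28 buckle.
  N17: +10 → 40 < 70
  N19: +60+90 → 150 ≥ 90
Round 4 — N19 buckles.
No further bucklings.

no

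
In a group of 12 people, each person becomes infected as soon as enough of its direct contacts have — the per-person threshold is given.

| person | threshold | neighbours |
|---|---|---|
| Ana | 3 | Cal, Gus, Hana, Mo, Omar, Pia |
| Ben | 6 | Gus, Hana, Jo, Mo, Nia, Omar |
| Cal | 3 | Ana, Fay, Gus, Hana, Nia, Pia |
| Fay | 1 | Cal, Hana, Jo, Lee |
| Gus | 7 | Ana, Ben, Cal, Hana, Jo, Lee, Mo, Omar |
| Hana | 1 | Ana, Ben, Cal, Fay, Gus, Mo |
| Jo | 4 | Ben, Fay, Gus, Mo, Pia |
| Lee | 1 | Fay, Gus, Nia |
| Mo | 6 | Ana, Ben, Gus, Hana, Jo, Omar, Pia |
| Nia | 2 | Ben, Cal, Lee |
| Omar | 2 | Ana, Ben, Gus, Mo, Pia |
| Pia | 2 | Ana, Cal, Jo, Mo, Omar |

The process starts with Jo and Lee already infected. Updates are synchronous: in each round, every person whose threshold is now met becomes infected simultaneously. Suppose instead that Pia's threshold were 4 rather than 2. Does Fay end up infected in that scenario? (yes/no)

With Pia's threshold at 4:
Round 1 — Jo, Lee become infected (initial).
Round 2 — checking thresholds:
  Ben: 1 of 6 neighbours < 6, not yet.
  Fay: 2 of 4 neighbours ≥ 1, becomes infected.
  Gus: 2 of 8 neighbours < 7, not yet.
  Mo: 1 of 7 neighbours < 6, not yet.
  Nia: 1 of 3 neighbours < 2, not yet.
  Pia: 1 of 5 neighbours < 4, not yet.
Round 3 — checking thresholds:
  Ben: 1 of 6 neighbours < 6, not yet.
  Cal: 1 of 6 neighbours < 3, not yet.
  Gus: 2 of 8 neighbours < 7, not yet.
  Hana: 1 of 6 neighbours ≥ 1, becomes infected.
  Mo: 1 of 7 neighbours < 6, not yet.
  Nia: 1 of 3 neighbours < 2, not yet.
  Pia: 1 of 5 neighbours < 4, not yet.
Round 4 — no new infections; cascade stops.

yes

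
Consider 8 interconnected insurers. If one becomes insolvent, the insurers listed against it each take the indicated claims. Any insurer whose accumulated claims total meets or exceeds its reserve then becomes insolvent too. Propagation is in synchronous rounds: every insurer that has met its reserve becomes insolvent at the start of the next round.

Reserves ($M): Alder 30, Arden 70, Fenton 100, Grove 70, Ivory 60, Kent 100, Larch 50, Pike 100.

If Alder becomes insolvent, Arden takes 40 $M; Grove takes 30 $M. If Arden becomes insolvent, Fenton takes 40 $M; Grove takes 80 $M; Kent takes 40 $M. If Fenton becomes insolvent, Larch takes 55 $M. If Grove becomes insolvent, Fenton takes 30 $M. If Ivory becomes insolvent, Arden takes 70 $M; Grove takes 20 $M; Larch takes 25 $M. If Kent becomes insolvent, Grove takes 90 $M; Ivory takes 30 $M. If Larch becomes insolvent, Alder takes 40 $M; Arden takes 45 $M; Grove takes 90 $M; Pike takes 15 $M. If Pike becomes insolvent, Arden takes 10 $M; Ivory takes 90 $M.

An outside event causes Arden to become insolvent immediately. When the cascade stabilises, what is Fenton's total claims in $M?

Round 1 — Arden becomes insolvent (initial).
  Fenton: +40 → 40 < 100
  Grove: +80 → 80 ≥ 70
  Kent: +40 → 40 < 100
Round 2 — Grove becomes insolvent.
  Fenton: +30 → 70 < 100
No further insolvencies.

70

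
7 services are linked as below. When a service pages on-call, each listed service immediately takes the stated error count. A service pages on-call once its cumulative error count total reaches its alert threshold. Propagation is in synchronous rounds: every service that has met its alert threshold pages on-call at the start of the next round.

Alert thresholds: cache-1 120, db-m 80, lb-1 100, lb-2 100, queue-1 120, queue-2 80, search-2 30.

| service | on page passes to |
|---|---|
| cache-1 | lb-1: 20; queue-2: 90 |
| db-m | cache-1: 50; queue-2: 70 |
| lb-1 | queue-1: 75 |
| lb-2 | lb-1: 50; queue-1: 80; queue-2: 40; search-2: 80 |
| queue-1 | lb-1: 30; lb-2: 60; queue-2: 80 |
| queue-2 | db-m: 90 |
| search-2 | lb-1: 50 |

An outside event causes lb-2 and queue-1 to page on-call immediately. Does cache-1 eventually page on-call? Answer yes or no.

Round 1 — lb-2, queue-1 page on-call (initial).
  lb-1: +50+30 → 80 < 100
  queue-2: +40+80 → 120 ≥ 80
  search-2: +80 → 80 ≥ 30
Round 2 — queue-2, search-2 page on-call.
  db-m: +90 → 90 ≥ 80
  lb-1: +50 → 130 ≥ 100
Round 3 — db-m, lb-1 page on-call.
  cache-1: +50 → 50 < 120
No further pages.

no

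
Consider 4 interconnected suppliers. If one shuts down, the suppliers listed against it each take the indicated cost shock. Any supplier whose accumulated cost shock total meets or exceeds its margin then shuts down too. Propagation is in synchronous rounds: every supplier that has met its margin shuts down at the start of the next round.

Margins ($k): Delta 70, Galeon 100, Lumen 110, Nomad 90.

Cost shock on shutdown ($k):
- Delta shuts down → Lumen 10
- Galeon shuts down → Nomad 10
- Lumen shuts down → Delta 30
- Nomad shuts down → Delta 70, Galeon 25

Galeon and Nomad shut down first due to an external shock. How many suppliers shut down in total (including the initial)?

Round 1 — Galeon, Nomad shut down (initial).
  Delta: +70 → 70 ≥ 70
Round 2 — Delta shuts down.
  Lumen: +10 → 10 < 110
No further shutdowns.

3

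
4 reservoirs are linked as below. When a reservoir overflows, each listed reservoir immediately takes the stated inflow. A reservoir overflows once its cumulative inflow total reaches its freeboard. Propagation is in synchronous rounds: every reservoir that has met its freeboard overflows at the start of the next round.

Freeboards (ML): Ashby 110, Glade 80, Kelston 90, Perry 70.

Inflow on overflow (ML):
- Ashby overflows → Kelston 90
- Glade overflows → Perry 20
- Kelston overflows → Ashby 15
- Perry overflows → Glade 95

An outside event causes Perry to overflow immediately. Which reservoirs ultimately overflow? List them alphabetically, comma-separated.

Round 1 — Perry overflows (initial).
  Glade: +95 → 95 ≥ 80
Round 2 — Glade overflows.
No further overflows.

Glade, Perry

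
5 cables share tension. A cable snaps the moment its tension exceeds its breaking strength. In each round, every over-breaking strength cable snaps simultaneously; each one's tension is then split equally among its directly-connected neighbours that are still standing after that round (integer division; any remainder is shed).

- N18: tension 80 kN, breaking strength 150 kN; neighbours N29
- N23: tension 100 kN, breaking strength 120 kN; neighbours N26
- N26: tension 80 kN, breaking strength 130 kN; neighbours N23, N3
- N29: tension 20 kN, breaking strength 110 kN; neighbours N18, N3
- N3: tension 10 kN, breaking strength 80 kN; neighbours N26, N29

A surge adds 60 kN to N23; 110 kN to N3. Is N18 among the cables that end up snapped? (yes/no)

Round 1 — N23 at 160 > 120; N3 at 120 > 80. N23, N3 snap.
  N23 sheds 160 kN to N26: 160 each.
    N26: 80+160 = 240 > 130
  N3 sheds 120 kN to N26, N29: 60 each.
    N26: 240+60 = 300 > 130
    N29: 20+60 = 80 ≤ 110
Round 2 — N26 snaps.
  N26 sheds 300 kN: no online neighbours, lost.
No further breaks.

no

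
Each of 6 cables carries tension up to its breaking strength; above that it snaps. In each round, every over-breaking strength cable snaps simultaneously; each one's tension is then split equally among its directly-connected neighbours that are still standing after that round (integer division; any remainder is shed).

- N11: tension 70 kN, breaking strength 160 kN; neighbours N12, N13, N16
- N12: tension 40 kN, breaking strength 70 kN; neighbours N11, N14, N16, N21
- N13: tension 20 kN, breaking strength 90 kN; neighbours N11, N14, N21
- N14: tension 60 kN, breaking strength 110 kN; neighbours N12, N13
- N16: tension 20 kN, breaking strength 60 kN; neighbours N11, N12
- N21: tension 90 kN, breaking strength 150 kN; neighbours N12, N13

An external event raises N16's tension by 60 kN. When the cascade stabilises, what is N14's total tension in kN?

Round 1 — N16 at 80 > 60. N16 snaps.
  N16 sheds 80 kN to N11, N12: 40 each.
    N11: 70+40 = 110 ≤ 160
    N12: 40+40 = 80 > 70
Round 2 — N12 snaps.
  N12 sheds 80 kN to N11, N14, N21: 26 each (2 lost).
    N11: 110+26 = 136 ≤ 160
    N14: 60+26 = 86 ≤ 110
    N21: 90+26 = 116 ≤ 150
No further breaks.

86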